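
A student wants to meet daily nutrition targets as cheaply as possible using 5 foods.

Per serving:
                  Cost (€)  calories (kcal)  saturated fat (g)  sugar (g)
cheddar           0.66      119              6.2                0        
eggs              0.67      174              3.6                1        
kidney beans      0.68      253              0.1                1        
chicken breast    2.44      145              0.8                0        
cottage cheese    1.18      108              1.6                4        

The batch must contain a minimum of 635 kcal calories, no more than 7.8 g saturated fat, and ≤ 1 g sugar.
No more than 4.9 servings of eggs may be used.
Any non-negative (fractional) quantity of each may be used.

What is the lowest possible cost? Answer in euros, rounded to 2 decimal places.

Set it up as a linear program. Let x1 = servings of cheddar, x2 = servings of eggs, x3 = servings of kidney beans, x4 = servings of chicken breast, x5 = servings of cottage cheese.
Minimize 0.66x1 + 0.67x2 + 0.68x3 + 2.44x4 + 1.18x5 s.t.:
  119x1 + 174x2 + 253x3 + 145x4 + 108x5 ≥ 635   (calories)
  6.2x1 + 3.6x2 + 0.1x3 + 0.8x4 + 1.6x5 ≤ 7.8   (saturated fat)
  1x2 + 1x3 + 4x5 ≤ 1   (sugar)
  x2 ≤ 4.9
  x1, x2, x3, x4, x5 ≥ 0.
The optimal basis is {cheddar, kidney beans, chicken breast}; eggs, cottage cheese drop out. The calories, saturated fat, sugar requirements are met with equality.
That vertex is x1 = 1.0088, x3 = 1, x4 = 1.8065.
Objective = 0.66·1.0088 + 0.68·1 + 2.44·1.8065 = 5.7537.

€5.75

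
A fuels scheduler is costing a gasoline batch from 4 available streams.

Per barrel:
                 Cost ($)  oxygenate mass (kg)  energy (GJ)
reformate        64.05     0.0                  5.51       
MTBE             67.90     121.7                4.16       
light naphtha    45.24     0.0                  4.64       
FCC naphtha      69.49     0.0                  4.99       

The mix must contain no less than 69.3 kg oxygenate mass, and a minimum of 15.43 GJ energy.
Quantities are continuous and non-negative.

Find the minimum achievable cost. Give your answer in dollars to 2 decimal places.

$166.01

Treat it as an LP. Let x1 = barrels of reformate, x2 = barrels of MTBE, x3 = barrels of light naphtha, x4 = barrels of FCC naphtha.
min 64.05x1 + 67.9x2 + 45.24x3 + 69.49x4 s.t.:
  121.7x2 ≥ 69.3   (oxygenate mass)
  5.51x1 + 4.16x2 + 4.64x3 + 4.99x4 ≥ 15.43   (energy)
  x1, x2, x3, x4 ≥ 0.
At the optimum only MTBE, light naphtha are positive (reformate, FCC naphtha = 0). The oxygenate mass and energy requirements are met with equality.
That vertex is x2 = 0.5694, x3 = 2.815.
Cost = 67.9·0.5694 + 45.24·2.815 = 166.0129.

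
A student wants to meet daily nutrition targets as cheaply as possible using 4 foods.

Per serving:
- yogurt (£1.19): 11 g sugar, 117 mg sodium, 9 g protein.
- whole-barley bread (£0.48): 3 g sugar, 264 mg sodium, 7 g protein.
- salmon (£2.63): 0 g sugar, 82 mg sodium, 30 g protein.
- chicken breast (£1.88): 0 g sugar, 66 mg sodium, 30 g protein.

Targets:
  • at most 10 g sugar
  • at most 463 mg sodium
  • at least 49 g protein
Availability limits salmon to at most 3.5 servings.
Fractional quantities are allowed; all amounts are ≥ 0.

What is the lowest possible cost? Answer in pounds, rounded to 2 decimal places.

Set it up as a linear program. Let x1 = servings of yogurt, x2 = servings of whole-barley bread, x3 = servings of salmon, x4 = servings of chicken breast.
min 1.19x1 + 0.48x2 + 2.63x3 + 1.88x4 with:
  11x1 + 3x2 ≤ 10   (sugar)
  117x1 + 264x2 + 82x3 + 66x4 ≤ 463   (sodium)
  9x1 + 7x2 + 30x3 + 30x4 ≥ 49   (protein)
  x3 ≤ 3.5
  x1, x2, x3, x4 ≥ 0.
The minimum-cost mix takes nothing from yogurt, whole-barley bread, salmon — only chicken breast. There the protein constraint is tight.
So chicken breast = 1.633 servings.
Objective = 1.88·1.633 = 3.0700.

£3.07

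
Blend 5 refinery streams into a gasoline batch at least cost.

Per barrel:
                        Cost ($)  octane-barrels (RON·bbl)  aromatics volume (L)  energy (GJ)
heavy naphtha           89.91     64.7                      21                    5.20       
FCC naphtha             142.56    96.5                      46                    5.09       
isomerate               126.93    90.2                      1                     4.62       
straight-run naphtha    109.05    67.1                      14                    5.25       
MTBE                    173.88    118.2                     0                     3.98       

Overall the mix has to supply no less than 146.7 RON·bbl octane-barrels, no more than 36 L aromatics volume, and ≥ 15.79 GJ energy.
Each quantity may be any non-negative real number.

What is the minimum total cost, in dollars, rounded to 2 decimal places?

$344.69

Let x1 = barrels of heavy naphtha, x2 = barrels of FCC naphtha, x3 = barrels of isomerate, x4 = barrels of straight-run naphtha, x5 = barrels of MTBE.
Minimise 89.91x1 + 142.56x2 + 126.93x3 + 109.05x4 + 173.88x5 s.t.:
  64.7x1 + 96.5x2 + 90.2x3 + 67.1x4 + 118.2x5 ≥ 146.7   (octane-barrels)
  21x1 + 46x2 + 1x3 + 14x4 ≤ 36   (aromatics volume)
  5.2x1 + 5.09x2 + 4.62x3 + 5.25x4 + 3.98x5 ≥ 15.79   (energy)
  x1, x2, x3, x4, x5 ≥ 0.
The minimum-cost mix takes nothing from heavy naphtha, FCC naphtha, MTBE — only isomerate, straight-run naphtha. There the aromatics volume and energy constraints are tight.
That vertex is x3 = 0.53946, x4 = 2.5329.
Objective = 126.93·0.53946 + 109.05·2.5329 = 344.6864.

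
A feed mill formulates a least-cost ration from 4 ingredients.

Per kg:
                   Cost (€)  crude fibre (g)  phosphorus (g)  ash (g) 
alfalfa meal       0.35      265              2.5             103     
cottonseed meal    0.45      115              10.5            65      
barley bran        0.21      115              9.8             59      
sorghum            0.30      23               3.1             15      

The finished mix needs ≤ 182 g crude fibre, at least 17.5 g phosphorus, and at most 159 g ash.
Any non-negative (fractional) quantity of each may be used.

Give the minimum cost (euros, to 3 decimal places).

€0.783

Let x1 = kg of alfalfa meal, x2 = kg of cottonseed meal, x3 = kg of barley bran, x4 = kg of sorghum.
min 0.35x1 + 0.45x2 + 0.21x3 + 0.3x4 subject to:
  265x1 + 115x2 + 115x3 + 23x4 ≤ 182   (crude fibre)
  2.5x1 + 10.5x2 + 9.8x3 + 3.1x4 ≥ 17.5   (phosphorus)
  103x1 + 65x2 + 59x3 + 15x4 ≤ 159   (ash)
  x1, x2, x3, x4 ≥ 0.
The optimal basis is {barley bran, sorghum}; alfalfa meal, cottonseed meal drop out. Binding constraints: crude fibre and phosphorus.
So barley bran = 1.233 kg, sorghum = 1.746 kg.
Hence cost = 0.21·1.233 + 0.3·1.746 = €0.78273.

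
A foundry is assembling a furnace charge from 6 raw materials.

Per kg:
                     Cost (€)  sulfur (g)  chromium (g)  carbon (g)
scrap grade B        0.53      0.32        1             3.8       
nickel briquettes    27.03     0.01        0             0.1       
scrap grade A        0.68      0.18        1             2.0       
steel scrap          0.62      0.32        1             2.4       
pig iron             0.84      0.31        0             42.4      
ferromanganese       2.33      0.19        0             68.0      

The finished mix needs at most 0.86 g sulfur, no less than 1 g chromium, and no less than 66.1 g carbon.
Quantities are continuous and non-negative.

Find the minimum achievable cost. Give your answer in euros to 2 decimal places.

€1.76

Set it up as a linear program. Let x1 = kg of scrap grade B, x2 = kg of nickel briquettes, x3 = kg of scrap grade A, x4 = kg of steel scrap, x5 = kg of pig iron, x6 = kg of ferromanganese.
Minimize 0.53x1 + 27.03x2 + 0.68x3 + 0.62x4 + 0.84x5 + 2.33x6 with:
  0.32x1 + 0.01x2 + 0.18x3 + 0.32x4 + 0.31x5 + 0.19x6 ≤ 0.86   (sulfur)
  1x1 + 1x3 + 1x4 ≥ 1   (chromium)
  3.8x1 + 0.1x2 + 2x3 + 2.4x4 + 42.4x5 + 68x6 ≥ 66.1   (carbon)
  x1, x2, x3, x4, x5, x6 ≥ 0.
The minimum-cost mix takes nothing from nickel briquettes, scrap grade A, steel scrap, ferromanganese — only scrap grade B, pig iron. There the chromium and carbon constraints are tight.
Solving gives x1 = 1, x5 = 1.469.
Hence cost = 0.53·1 + 0.84·1.469 = €1.7640.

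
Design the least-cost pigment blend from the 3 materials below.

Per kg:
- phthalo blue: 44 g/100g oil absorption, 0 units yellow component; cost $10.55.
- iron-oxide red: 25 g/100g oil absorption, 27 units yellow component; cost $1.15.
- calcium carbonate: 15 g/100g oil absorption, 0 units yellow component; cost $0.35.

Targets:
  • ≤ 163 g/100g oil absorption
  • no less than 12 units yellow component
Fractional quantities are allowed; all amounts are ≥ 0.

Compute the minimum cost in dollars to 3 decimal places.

Let x1 = kg of phthalo blue, x2 = kg of iron-oxide red, x3 = kg of calcium carbonate.
min 10.55x1 + 1.15x2 + 0.35x3 s.t.:
  44x1 + 25x2 + 15x3 ≤ 163   (oil absorption)
  27x2 ≥ 12   (yellow component)
  x1, x2, x3 ≥ 0.
The cheapest feasible vertex uses only iron-oxide red; phthalo blue, calcium carbonate are not used. Binding constraint: yellow component.
Solving gives x2 = 0.4444.
Hence cost = 1.15·0.4444 = $0.51106.

$0.511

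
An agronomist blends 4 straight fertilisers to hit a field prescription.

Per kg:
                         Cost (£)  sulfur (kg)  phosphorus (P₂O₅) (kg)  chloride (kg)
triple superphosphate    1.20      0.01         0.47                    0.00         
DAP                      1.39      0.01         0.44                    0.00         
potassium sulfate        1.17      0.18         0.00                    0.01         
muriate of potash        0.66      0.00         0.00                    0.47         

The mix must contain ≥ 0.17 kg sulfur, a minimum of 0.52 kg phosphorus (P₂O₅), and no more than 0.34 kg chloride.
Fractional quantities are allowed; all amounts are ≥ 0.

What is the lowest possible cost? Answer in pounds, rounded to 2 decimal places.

Let x1 = kg of triple superphosphate, x2 = kg of DAP, x3 = kg of potassium sulfate, x4 = kg of muriate of potash.
min 1.2x1 + 1.39x2 + 1.17x3 + 0.66x4 subject to:
  0.01x1 + 0.01x2 + 0.18x3 ≥ 0.17   (sulfur)
  0.47x1 + 0.44x2 ≥ 0.52   (phosphorus (P₂O₅))
  0.01x3 + 0.47x4 ≤ 0.34   (chloride)
  x1, x2, x3, x4 ≥ 0.
At the optimum only triple superphosphate, potassium sulfate are positive (DAP, muriate of potash = 0). The sulfur and phosphorus (P₂O₅) requirements are met with equality.
So triple superphosphate = 1.106 kg, potassium sulfate = 0.883 kg.
Hence cost = 1.2·1.106 + 1.17·0.883 = £2.3603.

£2.36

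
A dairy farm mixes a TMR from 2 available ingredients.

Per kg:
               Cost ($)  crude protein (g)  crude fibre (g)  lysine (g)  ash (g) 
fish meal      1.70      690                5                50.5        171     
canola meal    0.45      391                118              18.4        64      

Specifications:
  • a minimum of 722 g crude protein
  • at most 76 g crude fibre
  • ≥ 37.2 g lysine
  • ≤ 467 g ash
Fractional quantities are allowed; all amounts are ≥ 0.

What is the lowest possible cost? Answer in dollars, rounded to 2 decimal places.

Let x1 = kg of fish meal, x2 = kg of canola meal.
Minimise 1.7x1 + 0.45x2 subject to:
  690x1 + 391x2 ≥ 722   (crude protein)
  5x1 + 118x2 ≤ 76   (crude fibre)
  50.5x1 + 18.4x2 ≥ 37.2   (lysine)
  171x1 + 64x2 ≤ 467   (ash)
  x1, x2 ≥ 0.
Both inputs are positive at the optimum. The crude protein and crude fibre requirements are met with equality.
That vertex is x1 = 0.6982, x2 = 0.6145.
Total cost: 1.7·0.6982 + 0.45·0.6145 = 1.4635.

$1.46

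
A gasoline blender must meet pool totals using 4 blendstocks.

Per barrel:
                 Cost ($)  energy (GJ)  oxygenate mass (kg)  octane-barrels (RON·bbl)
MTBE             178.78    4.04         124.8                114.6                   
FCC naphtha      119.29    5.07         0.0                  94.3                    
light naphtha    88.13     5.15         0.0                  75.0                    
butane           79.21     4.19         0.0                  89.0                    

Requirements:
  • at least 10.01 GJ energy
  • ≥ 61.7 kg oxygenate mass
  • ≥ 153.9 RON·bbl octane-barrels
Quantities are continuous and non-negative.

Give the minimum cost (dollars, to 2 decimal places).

$225.50

Set it up as a linear program. Let x1 = barrels of MTBE, x2 = barrels of FCC naphtha, x3 = barrels of light naphtha, x4 = barrels of butane.
Minimize 178.78x1 + 119.29x2 + 88.13x3 + 79.21x4 s.t.:
  4.04x1 + 5.07x2 + 5.15x3 + 4.19x4 ≥ 10.01   (energy)
  124.8x1 ≥ 61.7   (oxygenate mass)
  114.6x1 + 94.3x2 + 75x3 + 89x4 ≥ 153.9   (octane-barrels)
  x1, x2, x3, x4 ≥ 0.
At the optimum only MTBE, light naphtha are positive (FCC naphtha, butane = 0). There the energy and oxygenate mass constraints are tight.
So MTBE = 0.494391 barrels, light naphtha = 1.555856 barrels.
Cost = 178.78·0.494391 + 88.13·1.555856 = 225.5048.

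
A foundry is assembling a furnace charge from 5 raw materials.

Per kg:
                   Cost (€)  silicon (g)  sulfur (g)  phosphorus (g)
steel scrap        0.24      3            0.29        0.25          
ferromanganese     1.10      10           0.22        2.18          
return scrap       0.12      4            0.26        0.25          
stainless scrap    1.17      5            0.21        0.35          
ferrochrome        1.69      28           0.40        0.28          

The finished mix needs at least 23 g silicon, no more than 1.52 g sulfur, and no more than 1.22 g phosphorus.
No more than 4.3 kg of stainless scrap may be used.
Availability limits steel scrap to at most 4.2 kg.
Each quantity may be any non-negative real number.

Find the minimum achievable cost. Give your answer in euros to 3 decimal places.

€0.816

This is a linear program. Let x1 = kg of steel scrap, x2 = kg of ferromanganese, x3 = kg of return scrap, x4 = kg of stainless scrap, x5 = kg of ferrochrome.
Minimise 0.24x1 + 1.1x2 + 0.12x3 + 1.17x4 + 1.69x5 subject to:
  3x1 + 10x2 + 4x3 + 5x4 + 28x5 ≥ 23   (silicon)
  0.29x1 + 0.22x2 + 0.26x3 + 0.21x4 + 0.4x5 ≤ 1.52   (sulfur)
  0.25x1 + 2.18x2 + 0.25x3 + 0.35x4 + 0.28x5 ≤ 1.22   (phosphorus)
  x4 ≤ 4.3
  x1 ≤ 4.2
  x1, x2, x3, x4, x5 ≥ 0.
The cheapest feasible vertex uses only return scrap, ferrochrome; steel scrap, ferromanganese, stainless scrap are not used. There the silicon and phosphorus constraints are tight.
That vertex is x3 = 4.714, x5 = 0.148.
Cost = 0.12·4.714 + 1.69·0.148 = 0.81580.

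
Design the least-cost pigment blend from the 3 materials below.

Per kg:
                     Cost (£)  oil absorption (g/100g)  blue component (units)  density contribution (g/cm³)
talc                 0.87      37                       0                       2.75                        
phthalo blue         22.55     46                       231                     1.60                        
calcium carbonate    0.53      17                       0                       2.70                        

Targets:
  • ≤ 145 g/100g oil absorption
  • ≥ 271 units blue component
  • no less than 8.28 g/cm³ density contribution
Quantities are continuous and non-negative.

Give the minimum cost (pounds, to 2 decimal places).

£27.71

Set it up as a linear program. Let x1 = kg of talc, x2 = kg of phthalo blue, x3 = kg of calcium carbonate.
min 0.87x1 + 22.55x2 + 0.53x3 with:
  37x1 + 46x2 + 17x3 ≤ 145   (oil absorption)
  231x2 ≥ 271   (blue component)
  2.75x1 + 1.6x2 + 2.7x3 ≥ 8.28   (density contribution)
  x1, x2, x3 ≥ 0.
At the optimum only phthalo blue, calcium carbonate are positive (talc = 0). Binding constraints: blue component and density contribution.
Optimal quantities: phthalo blue = 1.173 kg, calcium carbonate = 2.371 kg.
Hence cost = 22.55·1.173 + 0.53·2.371 = £27.7078.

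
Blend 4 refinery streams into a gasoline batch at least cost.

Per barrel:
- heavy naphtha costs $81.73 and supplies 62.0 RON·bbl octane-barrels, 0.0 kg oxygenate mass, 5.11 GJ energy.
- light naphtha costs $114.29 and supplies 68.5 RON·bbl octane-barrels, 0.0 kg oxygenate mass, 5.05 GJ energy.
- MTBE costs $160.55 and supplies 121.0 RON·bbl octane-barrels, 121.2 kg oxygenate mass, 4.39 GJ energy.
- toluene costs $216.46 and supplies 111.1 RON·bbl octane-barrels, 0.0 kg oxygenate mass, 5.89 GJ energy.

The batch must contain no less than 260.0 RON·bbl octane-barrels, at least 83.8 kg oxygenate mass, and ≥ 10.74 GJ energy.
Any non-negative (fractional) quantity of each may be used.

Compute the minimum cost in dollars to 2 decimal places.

Let x1 = barrels of heavy naphtha, x2 = barrels of light naphtha, x3 = barrels of MTBE, x4 = barrels of toluene.
Minimize 81.73x1 + 114.29x2 + 160.55x3 + 216.46x4 with:
  62x1 + 68.5x2 + 121x3 + 111.1x4 ≥ 260   (octane-barrels)
  121.2x3 ≥ 83.8   (oxygenate mass)
  5.11x1 + 5.05x2 + 4.39x3 + 5.89x4 ≥ 10.74   (energy)
  x1, x2, x3, x4 ≥ 0.
The optimal basis is {heavy naphtha, MTBE}; light naphtha, toluene drop out. Binding constraints: octane-barrels and oxygenate mass.
That vertex is x1 = 2.8442, x3 = 0.69142.
Objective = 81.73·2.8442 + 160.55·0.69142 = 343.4639.

$343.46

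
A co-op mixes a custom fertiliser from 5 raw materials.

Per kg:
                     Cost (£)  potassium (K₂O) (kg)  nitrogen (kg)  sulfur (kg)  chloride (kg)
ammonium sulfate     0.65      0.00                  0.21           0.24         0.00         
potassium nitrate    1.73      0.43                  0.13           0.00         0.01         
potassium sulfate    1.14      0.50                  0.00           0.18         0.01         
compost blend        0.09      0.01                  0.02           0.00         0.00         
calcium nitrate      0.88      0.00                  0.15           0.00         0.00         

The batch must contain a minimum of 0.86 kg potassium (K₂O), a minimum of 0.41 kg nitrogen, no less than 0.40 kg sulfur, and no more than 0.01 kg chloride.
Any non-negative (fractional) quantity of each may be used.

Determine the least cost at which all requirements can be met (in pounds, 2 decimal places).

Let x1 = kg of ammonium sulfate, x2 = kg of potassium nitrate, x3 = kg of potassium sulfate, x4 = kg of compost blend, x5 = kg of calcium nitrate.
Minimise 0.65x1 + 1.73x2 + 1.14x3 + 0.09x4 + 0.88x5 subject to:
  0.43x2 + 0.5x3 + 0.01x4 ≥ 0.86   (potassium (K₂O))
  0.21x1 + 0.13x2 + 0.02x4 + 0.15x5 ≥ 0.41   (nitrogen)
  0.24x1 + 0.18x3 ≥ 0.4   (sulfur)
  0.01x2 + 0.01x3 ≤ 0.01   (chloride)
  x1, x2, x3, x4, x5 ≥ 0.
The optimal basis is {ammonium sulfate, potassium sulfate, compost blend}; potassium nitrate, calcium nitrate drop out. There the potassium (K₂O), sulfur, chloride constraints are tight.
So ammonium sulfate = 0.9167 kg, potassium sulfate = 1 kg, compost blend = 36 kg.
Hence cost = 0.65·0.9167 + 1.14·1 + 0.09·36 = £4.9759.

£4.98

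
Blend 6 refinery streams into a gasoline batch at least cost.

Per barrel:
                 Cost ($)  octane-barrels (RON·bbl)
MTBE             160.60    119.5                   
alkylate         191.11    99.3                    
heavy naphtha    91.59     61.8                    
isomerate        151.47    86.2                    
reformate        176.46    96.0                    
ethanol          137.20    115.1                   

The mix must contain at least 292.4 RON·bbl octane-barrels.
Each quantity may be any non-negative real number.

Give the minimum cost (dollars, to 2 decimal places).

$348.54

Set it up as a linear program. Let x1 = barrels of MTBE, x2 = barrels of alkylate, x3 = barrels of heavy naphtha, x4 = barrels of isomerate, x5 = barrels of reformate, x6 = barrels of ethanol.
Minimise 160.6x1 + 191.11x2 + 91.59x3 + 151.47x4 + 176.46x5 + 137.2x6 s.t.:
  119.5x1 + 99.3x2 + 61.8x3 + 86.2x4 + 96x5 + 115.1x6 ≥ 292.4   (octane-barrels)
  x1, x2, x3, x4, x5, x6 ≥ 0.
The minimum-cost mix takes nothing from MTBE, alkylate, heavy naphtha, isomerate, reformate — only ethanol. There the octane-barrels constraint is tight.
Optimal quantities: ethanol = 2.5404 barrels.
Total cost: 137.2·2.5404 = 348.5429.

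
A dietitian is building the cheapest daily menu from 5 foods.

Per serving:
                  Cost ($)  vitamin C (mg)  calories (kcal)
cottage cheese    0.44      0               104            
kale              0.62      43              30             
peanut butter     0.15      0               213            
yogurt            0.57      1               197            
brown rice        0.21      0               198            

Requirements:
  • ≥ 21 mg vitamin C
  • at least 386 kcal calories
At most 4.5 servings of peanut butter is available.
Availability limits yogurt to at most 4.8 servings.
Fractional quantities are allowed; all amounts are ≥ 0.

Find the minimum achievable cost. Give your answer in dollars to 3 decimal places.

Let x1 = servings of cottage cheese, x2 = servings of kale, x3 = servings of peanut butter, x4 = servings of yogurt, x5 = servings of brown rice.
Minimize 0.44x1 + 0.62x2 + 0.15x3 + 0.57x4 + 0.21x5 with:
  43x2 + 1x4 ≥ 21   (vitamin C)
  104x1 + 30x2 + 213x3 + 197x4 + 198x5 ≥ 386   (calories)
  x3 ≤ 4.5
  x4 ≤ 4.8
  x1, x2, x3, x4, x5 ≥ 0.
At the optimum only kale, peanut butter are positive (cottage cheese, yogurt, brown rice = 0). The vitamin C and calories requirements are met with equality.
That vertex is x2 = 0.4884, x3 = 1.743.
Cost = 0.62·0.4884 + 0.15·1.743 = 0.56426.

$0.564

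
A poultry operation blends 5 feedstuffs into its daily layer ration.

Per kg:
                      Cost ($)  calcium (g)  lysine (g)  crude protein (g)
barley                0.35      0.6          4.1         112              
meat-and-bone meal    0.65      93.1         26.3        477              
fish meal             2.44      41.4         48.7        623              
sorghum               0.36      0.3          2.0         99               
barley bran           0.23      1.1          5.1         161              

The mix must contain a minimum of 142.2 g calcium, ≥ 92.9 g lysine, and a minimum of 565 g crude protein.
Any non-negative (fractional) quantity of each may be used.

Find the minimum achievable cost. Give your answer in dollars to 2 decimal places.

$2.30

Set it up as a linear program. Let x1 = kg of barley, x2 = kg of meat-and-bone meal, x3 = kg of fish meal, x4 = kg of sorghum, x5 = kg of barley bran.
min 0.35x1 + 0.65x2 + 2.44x3 + 0.36x4 + 0.23x5 subject to:
  0.6x1 + 93.1x2 + 41.4x3 + 0.3x4 + 1.1x5 ≥ 142.2   (calcium)
  4.1x1 + 26.3x2 + 48.7x3 + 2x4 + 5.1x5 ≥ 92.9   (lysine)
  112x1 + 477x2 + 623x3 + 99x4 + 161x5 ≥ 565   (crude protein)
  x1, x2, x3, x4, x5 ≥ 0.
The cheapest feasible vertex uses only meat-and-bone meal; barley, fish meal, sorghum, barley bran are not used. The lysine requirement is met with equality.
Solving gives x2 = 3.532.
Total cost: 0.65·3.532 = 2.2958.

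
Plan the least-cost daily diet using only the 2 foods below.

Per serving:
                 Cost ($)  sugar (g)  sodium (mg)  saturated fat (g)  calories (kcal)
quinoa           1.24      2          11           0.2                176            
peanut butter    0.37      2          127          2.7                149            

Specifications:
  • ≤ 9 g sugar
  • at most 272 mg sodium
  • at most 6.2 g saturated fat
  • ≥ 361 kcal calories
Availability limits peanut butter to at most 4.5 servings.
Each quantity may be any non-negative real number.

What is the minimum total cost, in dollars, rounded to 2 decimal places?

Let x1 = servings of quinoa, x2 = servings of peanut butter.
Minimize 1.24x1 + 0.37x2 with:
  2x1 + 2x2 ≤ 9   (sugar)
  11x1 + 127x2 ≤ 272   (sodium)
  0.2x1 + 2.7x2 ≤ 6.2   (saturated fat)
  176x1 + 149x2 ≥ 361   (calories)
  x2 ≤ 4.5
  x1, x2 ≥ 0.
Both inputs are positive at the optimum. The sodium and calories requirements are met with equality.
Solving gives x1 = 0.2568, x2 = 2.119.
Total cost: 1.24·0.2568 + 0.37·2.119 = 1.1025.

$1.10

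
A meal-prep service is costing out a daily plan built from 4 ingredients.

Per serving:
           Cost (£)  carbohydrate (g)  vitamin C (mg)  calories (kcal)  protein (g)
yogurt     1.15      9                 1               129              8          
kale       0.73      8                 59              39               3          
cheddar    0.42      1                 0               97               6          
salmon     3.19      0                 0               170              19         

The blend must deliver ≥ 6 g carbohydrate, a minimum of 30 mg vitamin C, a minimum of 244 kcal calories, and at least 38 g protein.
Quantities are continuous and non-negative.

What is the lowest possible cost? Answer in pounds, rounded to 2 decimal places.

Treat it as an LP. Let x1 = servings of yogurt, x2 = servings of kale, x3 = servings of cheddar, x4 = servings of salmon.
Minimize 1.15x1 + 0.73x2 + 0.42x3 + 3.19x4 subject to:
  9x1 + 8x2 + 1x3 ≥ 6   (carbohydrate)
  1x1 + 59x2 ≥ 30   (vitamin C)
  129x1 + 39x2 + 97x3 + 170x4 ≥ 244   (calories)
  8x1 + 3x2 + 6x3 + 19x4 ≥ 38   (protein)
  x1, x2, x3, x4 ≥ 0.
The cheapest feasible vertex uses only kale, cheddar; yogurt, salmon are not used. There the vitamin C and protein constraints are tight.
So kale = 0.5085 servings, cheddar = 6.079 servings.
Cost = 0.73·0.5085 + 0.42·6.079 = 2.9244.

£2.92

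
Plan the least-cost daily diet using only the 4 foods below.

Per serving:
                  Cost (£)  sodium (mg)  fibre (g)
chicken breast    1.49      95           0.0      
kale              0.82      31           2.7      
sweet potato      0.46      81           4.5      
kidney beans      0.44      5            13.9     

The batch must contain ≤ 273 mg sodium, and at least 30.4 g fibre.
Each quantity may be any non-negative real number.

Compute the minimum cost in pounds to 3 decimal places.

£0.962

Treat it as an LP. Let x1 = servings of chicken breast, x2 = servings of kale, x3 = servings of sweet potato, x4 = servings of kidney beans.
Minimise 1.49x1 + 0.82x2 + 0.46x3 + 0.44x4 s.t.:
  95x1 + 31x2 + 81x3 + 5x4 ≤ 273   (sodium)
  2.7x2 + 4.5x3 + 13.9x4 ≥ 30.4   (fibre)
  x1, x2, x3, x4 ≥ 0.
At the optimum only kidney beans is positive (chicken breast, kale, sweet potato = 0). Binding constraint: fibre.
Optimal quantities: kidney beans = 2.187 servings.
Hence cost = 0.44·2.187 = £0.96228.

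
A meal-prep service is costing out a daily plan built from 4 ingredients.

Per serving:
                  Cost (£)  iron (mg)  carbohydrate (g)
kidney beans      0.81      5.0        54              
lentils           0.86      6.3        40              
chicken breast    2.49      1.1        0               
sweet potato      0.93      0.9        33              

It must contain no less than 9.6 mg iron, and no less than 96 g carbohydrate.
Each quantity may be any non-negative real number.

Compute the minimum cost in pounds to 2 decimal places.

This is a linear program. Let x1 = servings of kidney beans, x2 = servings of lentils, x3 = servings of chicken breast, x4 = servings of sweet potato.
Minimise 0.81x1 + 0.86x2 + 2.49x3 + 0.93x4 with:
  5x1 + 6.3x2 + 1.1x3 + 0.9x4 ≥ 9.6   (iron)
  54x1 + 40x2 + 33x4 ≥ 96   (carbohydrate)
  x1, x2, x3, x4 ≥ 0.
The minimum-cost mix takes nothing from chicken breast, sweet potato — only kidney beans, lentils. Binding constraints: iron and carbohydrate.
That vertex is x1 = 1.575, x2 = 0.2739.
Cost = 0.81·1.575 + 0.86·0.2739 = 1.5113.

£1.51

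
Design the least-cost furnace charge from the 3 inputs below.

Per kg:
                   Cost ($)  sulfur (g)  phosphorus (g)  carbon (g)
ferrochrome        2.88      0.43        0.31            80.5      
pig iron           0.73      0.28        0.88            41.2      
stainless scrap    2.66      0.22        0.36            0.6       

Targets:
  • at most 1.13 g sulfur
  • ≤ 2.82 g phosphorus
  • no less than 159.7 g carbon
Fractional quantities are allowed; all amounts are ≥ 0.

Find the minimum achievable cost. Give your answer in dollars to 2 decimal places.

$3.44

Set it up as a linear program. Let x1 = kg of ferrochrome, x2 = kg of pig iron, x3 = kg of stainless scrap.
min 2.88x1 + 0.73x2 + 2.66x3 subject to:
  0.43x1 + 0.28x2 + 0.22x3 ≤ 1.13   (sulfur)
  0.31x1 + 0.88x2 + 0.36x3 ≤ 2.82   (phosphorus)
  80.5x1 + 41.2x2 + 0.6x3 ≥ 159.7   (carbon)
  x1, x2, x3 ≥ 0.
At the optimum only ferrochrome, pig iron are positive (stainless scrap = 0). The phosphorus and carbon requirements are met with equality.
So ferrochrome = 0.4194 kg, pig iron = 3.057 kg.
Hence cost = 2.88·0.4194 + 0.73·3.057 = $3.4395.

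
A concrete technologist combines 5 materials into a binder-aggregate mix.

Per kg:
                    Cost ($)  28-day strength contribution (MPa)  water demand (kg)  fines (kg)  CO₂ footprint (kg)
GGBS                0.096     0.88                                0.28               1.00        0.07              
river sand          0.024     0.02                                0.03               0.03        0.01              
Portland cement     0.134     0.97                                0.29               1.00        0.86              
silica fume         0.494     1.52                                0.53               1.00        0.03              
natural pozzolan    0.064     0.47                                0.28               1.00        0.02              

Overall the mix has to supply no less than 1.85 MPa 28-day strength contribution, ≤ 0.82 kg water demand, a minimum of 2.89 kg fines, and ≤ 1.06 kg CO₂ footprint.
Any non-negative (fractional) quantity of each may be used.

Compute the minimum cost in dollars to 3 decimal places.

Set it up as a linear program. Let x1 = kg of GGBS, x2 = kg of river sand, x3 = kg of Portland cement, x4 = kg of silica fume, x5 = kg of natural pozzolan.
Minimize 0.096x1 + 0.024x2 + 0.134x3 + 0.494x4 + 0.064x5 with:
  0.88x1 + 0.02x2 + 0.97x3 + 1.52x4 + 0.47x5 ≥ 1.85   (28-day strength contribution)
  0.28x1 + 0.03x2 + 0.29x3 + 0.53x4 + 0.28x5 ≤ 0.82   (water demand)
  1x1 + 0.03x2 + 1x3 + 1x4 + 1x5 ≥ 2.89   (fines)
  0.07x1 + 0.01x2 + 0.86x3 + 0.03x4 + 0.02x5 ≤ 1.06   (CO₂ footprint)
  x1, x2, x3, x4, x5 ≥ 0.
The cheapest feasible vertex uses only GGBS, natural pozzolan; river sand, Portland cement, silica fume are not used. Binding constraints: 28-day strength contribution and fines.
So GGBS = 1.199 kg, natural pozzolan = 1.691 kg.
Objective = 0.096·1.199 + 0.064·1.691 = 0.22333.

$0.223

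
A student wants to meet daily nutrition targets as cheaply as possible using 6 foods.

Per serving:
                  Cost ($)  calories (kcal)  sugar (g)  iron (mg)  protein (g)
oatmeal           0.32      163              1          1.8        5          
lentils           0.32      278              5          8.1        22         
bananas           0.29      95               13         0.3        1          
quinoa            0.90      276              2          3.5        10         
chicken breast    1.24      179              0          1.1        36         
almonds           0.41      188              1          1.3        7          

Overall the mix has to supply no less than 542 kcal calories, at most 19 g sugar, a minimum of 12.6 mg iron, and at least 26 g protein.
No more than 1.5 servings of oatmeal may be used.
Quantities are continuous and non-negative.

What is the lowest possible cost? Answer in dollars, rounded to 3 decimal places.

$0.624

This is a linear program. Let x1 = servings of oatmeal, x2 = servings of lentils, x3 = servings of bananas, x4 = servings of quinoa, x5 = servings of chicken breast, x6 = servings of almonds.
Minimise 0.32x1 + 0.32x2 + 0.29x3 + 0.9x4 + 1.24x5 + 0.41x6 subject to:
  163x1 + 278x2 + 95x3 + 276x4 + 179x5 + 188x6 ≥ 542   (calories)
  1x1 + 5x2 + 13x3 + 2x4 + 1x6 ≤ 19   (sugar)
  1.8x1 + 8.1x2 + 0.3x3 + 3.5x4 + 1.1x5 + 1.3x6 ≥ 12.6   (iron)
  5x1 + 22x2 + 1x3 + 10x4 + 36x5 + 7x6 ≥ 26   (protein)
  x1 ≤ 1.5
  x1, x2, x3, x4, x5, x6 ≥ 0.
The minimum-cost mix takes nothing from oatmeal, bananas, quinoa, chicken breast, almonds — only lentils. There the calories constraint is tight.
Optimal quantities: lentils = 1.95 servings.
Hence cost = 0.32·1.95 = $0.62400.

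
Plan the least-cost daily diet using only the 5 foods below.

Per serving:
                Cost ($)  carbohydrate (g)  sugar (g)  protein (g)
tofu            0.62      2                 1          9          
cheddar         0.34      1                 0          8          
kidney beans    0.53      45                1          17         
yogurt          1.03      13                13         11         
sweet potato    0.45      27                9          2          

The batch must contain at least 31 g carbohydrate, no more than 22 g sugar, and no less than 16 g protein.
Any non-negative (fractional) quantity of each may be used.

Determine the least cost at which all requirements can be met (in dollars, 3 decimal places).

$0.499

Treat it as an LP. Let x1 = servings of tofu, x2 = servings of cheddar, x3 = servings of kidney beans, x4 = servings of yogurt, x5 = servings of sweet potato.
Minimise 0.62x1 + 0.34x2 + 0.53x3 + 1.03x4 + 0.45x5 with:
  2x1 + 1x2 + 45x3 + 13x4 + 27x5 ≥ 31   (carbohydrate)
  1x1 + 1x3 + 13x4 + 9x5 ≤ 22   (sugar)
  9x1 + 8x2 + 17x3 + 11x4 + 2x5 ≥ 16   (protein)
  x1, x2, x3, x4, x5 ≥ 0.
The cheapest feasible vertex uses only kidney beans; tofu, cheddar, yogurt, sweet potato are not used. The protein requirement is met with equality.
So kidney beans = 0.9412 servings.
Total cost: 0.53·0.9412 = 0.49884.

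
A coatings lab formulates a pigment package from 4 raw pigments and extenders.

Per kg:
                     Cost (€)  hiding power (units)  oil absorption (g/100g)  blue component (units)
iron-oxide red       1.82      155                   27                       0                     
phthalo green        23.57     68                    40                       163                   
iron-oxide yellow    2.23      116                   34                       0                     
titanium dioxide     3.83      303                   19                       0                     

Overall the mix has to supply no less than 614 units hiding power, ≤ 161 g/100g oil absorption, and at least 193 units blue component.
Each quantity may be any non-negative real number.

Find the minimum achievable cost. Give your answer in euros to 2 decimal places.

€34.17

Treat it as an LP. Let x1 = kg of iron-oxide red, x2 = kg of phthalo green, x3 = kg of iron-oxide yellow, x4 = kg of titanium dioxide.
min 1.82x1 + 23.57x2 + 2.23x3 + 3.83x4 subject to:
  155x1 + 68x2 + 116x3 + 303x4 ≥ 614   (hiding power)
  27x1 + 40x2 + 34x3 + 19x4 ≤ 161   (oil absorption)
  163x2 ≥ 193   (blue component)
  x1, x2, x3, x4 ≥ 0.
At the optimum only iron-oxide red, phthalo green are positive (iron-oxide yellow, titanium dioxide = 0). The hiding power and blue component requirements are met with equality.
That vertex is x1 = 3.442, x2 = 1.184.
Hence cost = 1.82·3.442 + 23.57·1.184 = €34.1713.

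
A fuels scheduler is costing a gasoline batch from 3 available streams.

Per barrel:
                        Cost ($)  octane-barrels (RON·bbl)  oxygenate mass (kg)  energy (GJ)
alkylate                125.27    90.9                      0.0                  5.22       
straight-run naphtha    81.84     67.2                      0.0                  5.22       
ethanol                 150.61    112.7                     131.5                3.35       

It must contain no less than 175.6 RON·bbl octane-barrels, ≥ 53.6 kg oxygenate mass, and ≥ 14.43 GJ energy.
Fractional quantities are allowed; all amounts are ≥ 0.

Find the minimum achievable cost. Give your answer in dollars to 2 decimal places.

Let x1 = barrels of alkylate, x2 = barrels of straight-run naphtha, x3 = barrels of ethanol.
min 125.27x1 + 81.84x2 + 150.61x3 s.t.:
  90.9x1 + 67.2x2 + 112.7x3 ≥ 175.6   (octane-barrels)
  131.5x3 ≥ 53.6   (oxygenate mass)
  5.22x1 + 5.22x2 + 3.35x3 ≥ 14.43   (energy)
  x1, x2, x3 ≥ 0.
At the optimum only straight-run naphtha, ethanol are positive (alkylate = 0). There the oxygenate mass and energy constraints are tight.
Optimal quantities: straight-run naphtha = 2.5028 barrels, ethanol = 0.4076 barrels.
Objective = 81.84·2.5028 + 150.61·0.4076 = 266.2178.

$266.22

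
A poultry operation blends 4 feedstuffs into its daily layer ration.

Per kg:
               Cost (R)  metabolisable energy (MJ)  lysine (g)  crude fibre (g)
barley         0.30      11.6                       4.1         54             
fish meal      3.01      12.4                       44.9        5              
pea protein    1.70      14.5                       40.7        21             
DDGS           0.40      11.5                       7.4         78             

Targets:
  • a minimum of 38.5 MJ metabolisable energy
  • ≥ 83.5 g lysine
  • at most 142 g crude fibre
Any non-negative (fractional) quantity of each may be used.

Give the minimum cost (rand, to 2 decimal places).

R3.58

Set it up as a linear program. Let x1 = kg of barley, x2 = kg of fish meal, x3 = kg of pea protein, x4 = kg of DDGS.
Minimize 0.3x1 + 3.01x2 + 1.7x3 + 0.4x4 s.t.:
  11.6x1 + 12.4x2 + 14.5x3 + 11.5x4 ≥ 38.5   (metabolisable energy)
  4.1x1 + 44.9x2 + 40.7x3 + 7.4x4 ≥ 83.5   (lysine)
  54x1 + 5x2 + 21x3 + 78x4 ≤ 142   (crude fibre)
  x1, x2, x3, x4 ≥ 0.
The minimum-cost mix takes nothing from barley, fish meal — only pea protein, DDGS. Binding constraints: metabolisable energy and lysine.
Optimal quantities: pea protein = 1.872 kg, DDGS = 0.9874 kg.
Total cost: 1.7·1.872 + 0.4·0.9874 = 3.5774.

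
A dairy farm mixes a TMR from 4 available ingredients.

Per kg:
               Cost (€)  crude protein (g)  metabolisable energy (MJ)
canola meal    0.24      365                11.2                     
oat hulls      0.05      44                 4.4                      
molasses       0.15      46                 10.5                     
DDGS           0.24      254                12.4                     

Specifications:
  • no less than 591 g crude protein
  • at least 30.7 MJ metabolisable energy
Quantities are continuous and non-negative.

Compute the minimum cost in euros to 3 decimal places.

€0.475

Treat it as an LP. Let x1 = kg of canola meal, x2 = kg of oat hulls, x3 = kg of molasses, x4 = kg of DDGS.
min 0.24x1 + 0.05x2 + 0.15x3 + 0.24x4 s.t.:
  365x1 + 44x2 + 46x3 + 254x4 ≥ 591   (crude protein)
  11.2x1 + 4.4x2 + 10.5x3 + 12.4x4 ≥ 30.7   (metabolisable energy)
  x1, x2, x3, x4 ≥ 0.
The cheapest feasible vertex uses only canola meal, oat hulls; molasses, DDGS are not used. The crude protein and metabolisable energy requirements are met with equality.
Solving gives x1 = 1.1225, x2 = 4.1199.
Cost = 0.24·1.1225 + 0.05·4.1199 = 0.47540.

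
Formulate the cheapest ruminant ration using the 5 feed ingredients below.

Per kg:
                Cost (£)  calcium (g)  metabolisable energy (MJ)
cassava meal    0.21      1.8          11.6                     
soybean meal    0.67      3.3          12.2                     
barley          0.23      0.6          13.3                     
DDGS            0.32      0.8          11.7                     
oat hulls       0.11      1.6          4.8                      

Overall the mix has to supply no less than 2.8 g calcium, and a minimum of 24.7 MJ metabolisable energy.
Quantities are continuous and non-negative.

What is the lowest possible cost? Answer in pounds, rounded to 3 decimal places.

This is a linear program. Let x1 = kg of cassava meal, x2 = kg of soybean meal, x3 = kg of barley, x4 = kg of DDGS, x5 = kg of oat hulls.
min 0.21x1 + 0.67x2 + 0.23x3 + 0.32x4 + 0.11x5 subject to:
  1.8x1 + 3.3x2 + 0.6x3 + 0.8x4 + 1.6x5 ≥ 2.8   (calcium)
  11.6x1 + 12.2x2 + 13.3x3 + 11.7x4 + 4.8x5 ≥ 24.7   (metabolisable energy)
  x1, x2, x3, x4, x5 ≥ 0.
The cheapest feasible vertex uses only cassava meal, barley; soybean meal, DDGS, oat hulls are not used. There the calcium and metabolisable energy constraints are tight.
Solving gives x1 = 1.3204, x3 = 0.70554.
Hence cost = 0.21·1.3204 + 0.23·0.70554 = £0.43956.

£0.440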